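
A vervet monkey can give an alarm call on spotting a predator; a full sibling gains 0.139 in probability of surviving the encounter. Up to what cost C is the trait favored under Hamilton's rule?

r to a full sibling = 0.5 (full sibs share both parents — two paths of length 2: r = 2·(1/2)^2 = 1/2).
Hamilton's rule: n·r·B > C, so the trait is favored while C < n·r·B = 1·0.5·0.139 = 0.0695.

0.0695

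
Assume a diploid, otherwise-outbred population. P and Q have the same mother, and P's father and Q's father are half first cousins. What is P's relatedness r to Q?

Independent pedigree routes through distinct common ancestors add.
P and Q are related in two ways: half-sibs through their shared mother (r = 1/4) and half second cousins through their fathers (r = 1/64).
r = 1/4 + 1/64 = 17/64 = 0.265625.

0.265625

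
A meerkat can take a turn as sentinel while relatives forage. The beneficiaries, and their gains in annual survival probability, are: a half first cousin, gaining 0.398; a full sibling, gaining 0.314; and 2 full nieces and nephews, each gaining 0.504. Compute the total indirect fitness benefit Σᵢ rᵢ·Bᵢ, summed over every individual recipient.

r to a half first cousin = 1/16 (half first cousins share one grandparent — one path of length 4: r = (1/2)^4 = 1/16).
r to a full sibling = 1/2 (full sibs share both parents — two paths of length 2: r = 2·(1/2)^2 = 1/2).
r to a full niece or nephew = 0.25 (full aunt/uncle↔niece/nephew: two paths of length 3 through the shared grandparent pair: r = 2·(1/2)^3 = 1/4).
Summing one r·B term per recipient: 1·0.0625·0.398 + 1·0.5·0.314 + 2·0.25·0.504 = 0.433875.

0.433875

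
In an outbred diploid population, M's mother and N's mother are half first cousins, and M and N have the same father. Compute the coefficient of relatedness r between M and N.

0.265625

Wright's path rule: contributions from independent ancestry routes add.
M and N are related in two ways: half second cousins through their mothers (r = 1/64) and half-sibs through their shared father (r = 1/4).
r = 1/64 + 1/4 = 0.265625.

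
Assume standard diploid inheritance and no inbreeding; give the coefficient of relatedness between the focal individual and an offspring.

0.5

Each parent–offspring link contributes a factor of 1/2, and independent paths through distinct common ancestors add.
One parent–offspring link: r = (1/2)^1 = 1/2.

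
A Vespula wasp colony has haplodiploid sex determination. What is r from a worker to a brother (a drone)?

0.25

Her haploid brother carries none of their father's genes and a random half of their mother's genome; that half matches the maternal half of her own genome with probability 1/2: r = 1/2 · 1/2 = 1/4.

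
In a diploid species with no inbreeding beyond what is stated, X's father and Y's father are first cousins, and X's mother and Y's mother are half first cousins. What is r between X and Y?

0.046875

Relatedness sums over independent paths through distinct common ancestors.
X and Y are related in two ways: second cousins through their fathers (r = 1/32) and half second cousins through their mothers (r = 1/64).
r = 1/32 + 1/64 = 0.046875.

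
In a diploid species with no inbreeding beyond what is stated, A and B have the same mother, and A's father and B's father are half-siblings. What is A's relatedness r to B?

Relatedness sums over independent paths through distinct common ancestors.
A and B are related in two ways: half-sibs through their shared mother (r = 1/4) and half first cousins through their fathers (r = 1/16).
r = 1/4 + 1/16 = 0.3125.

0.3125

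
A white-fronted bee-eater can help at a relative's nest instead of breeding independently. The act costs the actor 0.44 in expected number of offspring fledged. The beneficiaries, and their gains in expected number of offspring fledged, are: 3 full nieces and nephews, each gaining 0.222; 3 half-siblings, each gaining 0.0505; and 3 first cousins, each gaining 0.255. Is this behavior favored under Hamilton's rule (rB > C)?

Hamilton's rule: the trait is favored when the sum of r·B over every recipient exceeds the actor's cost C.
r to a full niece or nephew = 1/4 (full aunt/uncle↔niece/nephew: two paths of length 3 through the shared grandparent pair: r = 2·(1/2)^3 = 1/4).
r to a half-sibling = 1/4 (half-sibs share one parent — one path of length 2: r = (1/2)^2 = 1/4).
r to a first cousin = 0.125 (first cousins share one grandparent pair — two paths of length 4: r = 2·(1/2)^4 = 1/8).
Summing one r·B term per recipient: 3·0.25·0.222 + 3·0.25·0.0505 + 3·0.125·0.255 = 0.3.
0.3 < 0.44: the indirect benefit is less than the cost.

No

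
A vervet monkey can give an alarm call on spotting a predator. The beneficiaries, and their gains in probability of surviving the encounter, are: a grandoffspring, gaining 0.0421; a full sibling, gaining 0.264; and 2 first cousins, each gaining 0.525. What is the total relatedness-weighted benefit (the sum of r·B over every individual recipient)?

r to a grandoffspring = 1/4 (two parent–offspring links: r = (1/2)^2 = 1/4).
r to a full sibling = 0.5 (full sibs share both parents — two paths of length 2: r = 2·(1/2)^2 = 1/2).
r to a first cousin = 0.125 (first cousins share one grandparent pair — two paths of length 4: r = 2·(1/2)^4 = 1/8).
Summing one r·B term per recipient: 1·0.25·0.0421 + 1·0.5·0.264 + 2·0.125·0.525 = 0.273775.

0.273775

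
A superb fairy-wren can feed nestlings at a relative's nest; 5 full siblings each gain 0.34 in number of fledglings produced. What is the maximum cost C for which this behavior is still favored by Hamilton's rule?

0.85

r to a full sibling = 1/2 (full sibs share both parents — two paths of length 2: r = 2·(1/2)^2 = 1/2).
Hamilton's rule: n·r·B > C, so the trait is favored while C < n·r·B = 5·0.5·0.34 = 0.85.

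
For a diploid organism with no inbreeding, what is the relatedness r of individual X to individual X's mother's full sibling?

Each parent–offspring link contributes a factor of 1/2, and independent paths through distinct common ancestors add.
Full aunt/uncle↔niece/nephew: two paths of length 3 through the shared grandparent pair: r = 2·(1/2)^3 = 1/4.

0.25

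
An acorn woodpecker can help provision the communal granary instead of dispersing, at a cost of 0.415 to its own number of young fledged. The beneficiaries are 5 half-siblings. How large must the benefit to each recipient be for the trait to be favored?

0.332

r to a half-sibling = 1/4 (half-sibs share one parent — one path of length 2: r = (1/2)^2 = 1/4).
Hamilton's rule with n recipients of equal r: n·r·B > C, so B > C/(n·r) = 0.415/(5·0.25) = 0.332.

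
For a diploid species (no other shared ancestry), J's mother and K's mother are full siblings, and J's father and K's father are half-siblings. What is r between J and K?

0.1875

With two independent routes of shared ancestry, r is the sum of the two contributions.
J and K are related in two ways: first cousins through their mothers (r = 1/8) and half first cousins through their fathers (r = 1/16).
r = 1/8 + 1/16 = 0.1875.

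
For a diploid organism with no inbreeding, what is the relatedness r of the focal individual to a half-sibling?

Each parent–offspring link contributes a factor of 1/2, and independent paths through distinct common ancestors add.
Half-sibs share one parent — one path of length 2: r = (1/2)^2 = 1/4.

0.25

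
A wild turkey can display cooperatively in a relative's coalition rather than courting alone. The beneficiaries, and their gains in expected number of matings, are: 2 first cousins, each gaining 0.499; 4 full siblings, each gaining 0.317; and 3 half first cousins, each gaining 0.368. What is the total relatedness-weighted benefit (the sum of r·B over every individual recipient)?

0.82775

r to a first cousin = 1/8 (first cousins share one grandparent pair — two paths of length 4: r = 2·(1/2)^4 = 1/8).
r to a full sibling = 1/2 (full sibs share both parents — two paths of length 2: r = 2·(1/2)^2 = 1/2).
r to a half first cousin = 0.0625 (half first cousins share one grandparent — one path of length 4: r = (1/2)^4 = 1/16).
Summing one r·B term per recipient: 2·0.125·0.499 + 4·0.5·0.317 + 3·0.0625·0.368 = 0.82775.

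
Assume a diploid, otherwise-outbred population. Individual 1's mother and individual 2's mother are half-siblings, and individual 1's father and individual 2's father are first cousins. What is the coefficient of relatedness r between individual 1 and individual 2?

Wright's path rule: contributions from independent ancestry routes add.
Individual 1 and individual 2 are related in two ways: half first cousins through their mothers (r = 1/16) and second cousins through their fathers (r = 1/32).
r = 1/16 + 1/32 = 0.09375.

0.09375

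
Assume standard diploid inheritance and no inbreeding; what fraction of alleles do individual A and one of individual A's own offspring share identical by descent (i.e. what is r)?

Each parent–offspring link contributes a factor of 1/2, and independent paths through distinct common ancestors add.
One parent–offspring link: r = (1/2)^1 = 1/2.

0.5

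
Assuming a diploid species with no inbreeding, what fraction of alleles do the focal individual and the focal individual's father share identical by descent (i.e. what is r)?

Each parent–offspring link contributes a factor of 1/2, and independent paths through distinct common ancestors add.
One parent–offspring link: r = (1/2)^1 = 1/2.

0.5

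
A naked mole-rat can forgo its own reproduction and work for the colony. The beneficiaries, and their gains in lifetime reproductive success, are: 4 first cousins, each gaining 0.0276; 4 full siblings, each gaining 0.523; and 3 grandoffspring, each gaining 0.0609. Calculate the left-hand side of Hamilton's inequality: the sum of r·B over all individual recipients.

r to a first cousin = 1/8 (first cousins share one grandparent pair — two paths of length 4: r = 2·(1/2)^4 = 1/8).
r to a full sibling = 0.5 (full sibs share both parents — two paths of length 2: r = 2·(1/2)^2 = 1/2).
r to a grandoffspring = 1/4 (two parent–offspring links: r = (1/2)^2 = 1/4).
Summing one r·B term per recipient: 4·0.125·0.0276 + 4·0.5·0.523 + 3·0.25·0.0609 = 1.105475.

1.105475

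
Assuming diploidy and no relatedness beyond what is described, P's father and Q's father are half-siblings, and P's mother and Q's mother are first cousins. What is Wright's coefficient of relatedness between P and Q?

0.09375

Relatedness sums over independent paths through distinct common ancestors.
P and Q are related in two ways: half first cousins through their fathers (r = 1/16) and second cousins through their mothers (r = 1/32).
r = 1/16 + 1/32 = 0.09375.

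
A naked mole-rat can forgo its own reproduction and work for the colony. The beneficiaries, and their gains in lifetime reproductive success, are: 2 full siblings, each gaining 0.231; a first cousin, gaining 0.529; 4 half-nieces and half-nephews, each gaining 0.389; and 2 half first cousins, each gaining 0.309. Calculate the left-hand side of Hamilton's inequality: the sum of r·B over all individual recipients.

0.53025

r to a full sibling = 0.5 (full sibs share both parents — two paths of length 2: r = 2·(1/2)^2 = 1/2).
r to a first cousin = 0.125 (first cousins share one grandparent pair — two paths of length 4: r = 2·(1/2)^4 = 1/8).
r to a half-niece or half-nephew = 1/8 (half-aunt/uncle↔niece/nephew: one path of length 3: r = (1/2)^3 = 1/8).
r to a half first cousin = 1/16 (half first cousins share one grandparent — one path of length 4: r = (1/2)^4 = 1/16).
Summing one r·B term per recipient: 2·0.5·0.231 + 1·0.125·0.529 + 4·0.125·0.389 + 2·0.0625·0.309 = 0.53025.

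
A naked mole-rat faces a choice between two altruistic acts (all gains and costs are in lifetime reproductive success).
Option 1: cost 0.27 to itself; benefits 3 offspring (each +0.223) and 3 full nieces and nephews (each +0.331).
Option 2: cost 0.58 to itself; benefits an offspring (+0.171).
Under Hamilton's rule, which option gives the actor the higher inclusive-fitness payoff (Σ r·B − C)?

Option 1

Option 1: r to an offspring = 0.5.
Option 1: r to a full niece or nephew = 0.25.
Option 1: Σ r·B − C = (3·0.5·0.223 + 3·0.25·0.331) − 0.27 = 0.31275.
Option 2: r to an offspring = 0.5.
Option 2: Σ r·B − C = (1·0.5·0.171) − 0.58 = -0.4945.
Option 1 has the higher net inclusive-fitness payoff.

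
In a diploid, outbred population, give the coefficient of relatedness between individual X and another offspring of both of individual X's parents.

Each parent–offspring link contributes a factor of 1/2, and independent paths through distinct common ancestors add.
Full sibs share both parents — two paths of length 2: r = 2·(1/2)^2 = 1/2.

0.5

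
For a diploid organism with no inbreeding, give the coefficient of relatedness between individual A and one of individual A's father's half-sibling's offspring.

0.0625

Each parent–offspring link contributes a factor of 1/2, and independent paths through distinct common ancestors add.
Half first cousins share one grandparent — one path of length 4: r = (1/2)^4 = 1/16.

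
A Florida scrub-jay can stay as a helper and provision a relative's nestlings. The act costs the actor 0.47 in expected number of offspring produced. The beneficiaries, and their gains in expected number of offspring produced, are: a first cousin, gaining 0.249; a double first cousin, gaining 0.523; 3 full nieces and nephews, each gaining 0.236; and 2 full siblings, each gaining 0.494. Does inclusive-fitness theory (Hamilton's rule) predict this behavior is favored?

Yes

Hamilton's rule: the trait is favored when the sum of r·B over every recipient exceeds the actor's cost C.
r to a first cousin = 1/8 (first cousins share one grandparent pair — two paths of length 4: r = 2·(1/2)^4 = 1/8).
r to a double first cousin = 1/4 (double first cousins share both grandparent pairs — four paths of length 4: r = 4·(1/2)^4 = 1/4).
r to a full niece or nephew = 0.25 (full aunt/uncle↔niece/nephew: two paths of length 3 through the shared grandparent pair: r = 2·(1/2)^3 = 1/4).
r to a full sibling = 0.5 (full sibs share both parents — two paths of length 2: r = 2·(1/2)^2 = 1/2).
Summing one r·B term per recipient: 1·0.125·0.249 + 1·0.25·0.523 + 3·0.25·0.236 + 2·0.5·0.494 = 0.832875.
0.832875 > 0.47: the indirect benefit exceeds the cost.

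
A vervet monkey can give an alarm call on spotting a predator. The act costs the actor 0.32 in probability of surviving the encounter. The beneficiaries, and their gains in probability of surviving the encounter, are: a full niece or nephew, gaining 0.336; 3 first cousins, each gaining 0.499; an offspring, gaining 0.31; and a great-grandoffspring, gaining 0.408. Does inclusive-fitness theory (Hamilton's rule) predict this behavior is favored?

Hamilton's rule: the trait is favored when the sum of r·B over every recipient exceeds the actor's cost C.
r to a full niece or nephew = 0.25 (full aunt/uncle↔niece/nephew: two paths of length 3 through the shared grandparent pair: r = 2·(1/2)^3 = 1/4).
r to a first cousin = 0.125 (first cousins share one grandparent pair — two paths of length 4: r = 2·(1/2)^4 = 1/8).
r to an offspring = 0.5 (one parent–offspring link: r = (1/2)^1 = 1/2).
r to a great-grandoffspring = 1/8 (three parent–offspring links: r = (1/2)^3 = 1/8).
Summing one r·B term per recipient: 1·0.25·0.336 + 3·0.125·0.499 + 1·0.5·0.31 + 1·0.125·0.408 = 0.477125.
0.477125 > 0.32: the indirect benefit exceeds the cost.

Yes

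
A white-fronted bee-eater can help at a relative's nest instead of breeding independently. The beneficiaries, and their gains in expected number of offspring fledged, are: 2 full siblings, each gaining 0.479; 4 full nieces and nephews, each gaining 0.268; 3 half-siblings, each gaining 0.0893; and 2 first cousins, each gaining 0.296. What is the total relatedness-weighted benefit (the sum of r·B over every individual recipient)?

0.887975

r to a full sibling = 1/2 (full sibs share both parents — two paths of length 2: r = 2·(1/2)^2 = 1/2).
r to a full niece or nephew = 0.25 (full aunt/uncle↔niece/nephew: two paths of length 3 through the shared grandparent pair: r = 2·(1/2)^3 = 1/4).
r to a half-sibling = 1/4 (half-sibs share one parent — one path of length 2: r = (1/2)^2 = 1/4).
r to a first cousin = 1/8 (first cousins share one grandparent pair — two paths of length 4: r = 2·(1/2)^4 = 1/8).
Summing one r·B term per recipient: 2·0.5·0.479 + 4·0.25·0.268 + 3·0.25·0.0893 + 2·0.125·0.296 = 0.887975.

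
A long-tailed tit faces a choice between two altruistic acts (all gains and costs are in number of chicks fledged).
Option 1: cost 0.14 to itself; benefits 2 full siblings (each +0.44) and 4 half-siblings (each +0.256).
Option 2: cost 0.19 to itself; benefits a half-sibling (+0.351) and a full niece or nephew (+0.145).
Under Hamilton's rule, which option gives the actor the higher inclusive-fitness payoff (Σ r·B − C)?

Option 1: r to a full sibling = 0.5.
Option 1: r to a half-sibling = 0.25.
Option 1: Σ r·B − C = (2·0.5·0.44 + 4·0.25·0.256) − 0.14 = 0.556.
Option 2: r to a half-sibling = 0.25.
Option 2: r to a full niece or nephew = 0.25.
Option 2: Σ r·B − C = (1·0.25·0.351 + 1·0.25·0.145) − 0.19 = -0.066.
Option 1 has the higher net inclusive-fitness payoff.

Option 1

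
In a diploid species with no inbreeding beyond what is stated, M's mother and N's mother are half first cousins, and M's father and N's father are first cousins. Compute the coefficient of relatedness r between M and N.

Relatedness sums over independent paths through distinct common ancestors.
M and N are related in two ways: half second cousins through their mothers (r = 1/64) and second cousins through their fathers (r = 1/32).
r = 1/64 + 1/32 = 0.046875.

0.046875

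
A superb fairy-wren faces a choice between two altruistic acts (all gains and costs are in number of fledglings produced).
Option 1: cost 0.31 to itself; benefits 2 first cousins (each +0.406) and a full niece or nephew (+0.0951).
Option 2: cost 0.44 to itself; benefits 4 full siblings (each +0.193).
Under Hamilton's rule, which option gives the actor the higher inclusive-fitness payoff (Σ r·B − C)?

Option 1: r to a first cousin = 0.125.
Option 1: r to a full niece or nephew = 0.25.
Option 1: Σ r·B − C = (2·0.125·0.406 + 1·0.25·0.0951) − 0.31 = -0.184725.
Option 2: r to a full sibling = 0.5.
Option 2: Σ r·B − C = (4·0.5·0.193) − 0.44 = -0.054.
Option 2 has the higher net inclusive-fitness payoff.

Option 2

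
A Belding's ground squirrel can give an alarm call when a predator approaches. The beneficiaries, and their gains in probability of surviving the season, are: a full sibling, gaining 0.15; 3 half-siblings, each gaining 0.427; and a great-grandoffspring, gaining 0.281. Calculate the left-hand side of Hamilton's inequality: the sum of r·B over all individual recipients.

r to a full sibling = 0.5 (full sibs share both parents — two paths of length 2: r = 2·(1/2)^2 = 1/2).
r to a half-sibling = 0.25 (half-sibs share one parent — one path of length 2: r = (1/2)^2 = 1/4).
r to a great-grandoffspring = 0.125 (three parent–offspring links: r = (1/2)^3 = 1/8).
Summing one r·B term per recipient: 1·0.5·0.15 + 3·0.25·0.427 + 1·0.125·0.281 = 0.430375.

0.430375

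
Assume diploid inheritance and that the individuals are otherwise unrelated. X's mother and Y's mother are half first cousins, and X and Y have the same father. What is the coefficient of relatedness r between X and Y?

Wright's path rule: contributions from independent ancestry routes add.
X and Y are related in two ways: half second cousins through their mothers (r = 1/64) and half-sibs through their shared father (r = 1/4).
r = 1/64 + 1/4 = 0.265625.

0.265625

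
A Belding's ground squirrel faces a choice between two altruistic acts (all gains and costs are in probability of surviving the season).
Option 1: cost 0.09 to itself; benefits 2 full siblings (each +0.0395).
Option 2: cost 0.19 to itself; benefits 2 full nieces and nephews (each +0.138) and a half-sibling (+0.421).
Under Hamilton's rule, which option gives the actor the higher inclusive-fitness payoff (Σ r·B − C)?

Option 2

Option 1: r to a full sibling = 0.5.
Option 1: Σ r·B − C = (2·0.5·0.0395) − 0.09 = -0.0505.
Option 2: r to a full niece or nephew = 0.25.
Option 2: r to a half-sibling = 0.25.
Option 2: Σ r·B − C = (2·0.25·0.138 + 1·0.25·0.421) − 0.19 = -0.01575.
Option 2 has the higher net inclusive-fitness payoff.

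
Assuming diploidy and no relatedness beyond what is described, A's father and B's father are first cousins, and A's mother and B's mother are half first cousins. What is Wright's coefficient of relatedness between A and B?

With two independent routes of shared ancestry, r is the sum of the two contributions.
A and B are related in two ways: second cousins through their fathers (r = 1/32) and half second cousins through their mothers (r = 1/64).
r = 1/32 + 1/64 = 3/64 = 0.046875.

0.046875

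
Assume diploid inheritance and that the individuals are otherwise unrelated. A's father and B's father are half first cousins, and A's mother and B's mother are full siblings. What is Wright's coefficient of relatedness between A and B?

Relatedness sums over independent paths through distinct common ancestors.
A and B are related in two ways: half second cousins through their fathers (r = 1/64) and first cousins through their mothers (r = 1/8).
r = 1/64 + 1/8 = 0.140625.

0.140625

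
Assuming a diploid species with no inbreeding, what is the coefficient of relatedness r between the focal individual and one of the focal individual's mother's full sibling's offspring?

0.125

Each parent–offspring link contributes a factor of 1/2, and independent paths through distinct common ancestors add.
First cousins share one grandparent pair — two paths of length 4: r = 2·(1/2)^4 = 1/8.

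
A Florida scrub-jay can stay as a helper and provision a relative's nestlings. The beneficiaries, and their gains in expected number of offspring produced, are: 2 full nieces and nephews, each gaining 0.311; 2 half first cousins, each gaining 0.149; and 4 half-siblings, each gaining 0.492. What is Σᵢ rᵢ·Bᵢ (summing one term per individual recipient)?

0.666125

r to a full niece or nephew = 1/4 (full aunt/uncle↔niece/nephew: two paths of length 3 through the shared grandparent pair: r = 2·(1/2)^3 = 1/4).
r to a half first cousin = 0.0625 (half first cousins share one grandparent — one path of length 4: r = (1/2)^4 = 1/16).
r to a half-sibling = 0.25 (half-sibs share one parent — one path of length 2: r = (1/2)^2 = 1/4).
Summing one r·B term per recipient: 2·0.25·0.311 + 2·0.0625·0.149 + 4·0.25·0.492 = 0.666125.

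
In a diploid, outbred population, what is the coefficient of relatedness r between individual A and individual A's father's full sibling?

Each parent–offspring link contributes a factor of 1/2, and independent paths through distinct common ancestors add.
Full aunt/uncle↔niece/nephew: two paths of length 3 through the shared grandparent pair: r = 2·(1/2)^3 = 1/4.

0.25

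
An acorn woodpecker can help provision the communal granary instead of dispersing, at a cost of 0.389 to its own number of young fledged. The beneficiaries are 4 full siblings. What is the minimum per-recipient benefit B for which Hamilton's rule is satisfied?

r to a full sibling = 1/2 (full sibs share both parents — two paths of length 2: r = 2·(1/2)^2 = 1/2).
Hamilton's rule with n recipients of equal r: n·r·B > C, so B > C/(n·r) = 0.389/(4·0.5) = 0.1945.

0.1945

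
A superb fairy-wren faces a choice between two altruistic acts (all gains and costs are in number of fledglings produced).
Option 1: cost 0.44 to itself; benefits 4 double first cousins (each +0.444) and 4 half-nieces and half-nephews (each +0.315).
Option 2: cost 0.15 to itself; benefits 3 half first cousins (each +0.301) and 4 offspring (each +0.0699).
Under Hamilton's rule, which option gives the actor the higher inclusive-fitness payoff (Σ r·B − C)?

Option 1

Option 1: r to a double first cousin = 0.25.
Option 1: r to a half-niece or half-nephew = 0.125.
Option 1: Σ r·B − C = (4·0.25·0.444 + 4·0.125·0.315) − 0.44 = 0.1615.
Option 2: r to a half first cousin = 0.0625.
Option 2: r to an offspring = 0.5.
Option 2: Σ r·B − C = (3·0.0625·0.301 + 4·0.5·0.0699) − 0.15 = 0.0462375.
Option 1 has the higher net inclusive-fitness payoff.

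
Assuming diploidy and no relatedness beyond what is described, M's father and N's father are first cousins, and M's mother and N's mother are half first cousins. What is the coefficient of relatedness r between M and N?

Wright's path rule: contributions from independent ancestry routes add.
M and N are related in two ways: second cousins through their fathers (r = 1/32) and half second cousins through their mothers (r = 1/64).
r = 1/32 + 1/64 = 0.046875.

0.046875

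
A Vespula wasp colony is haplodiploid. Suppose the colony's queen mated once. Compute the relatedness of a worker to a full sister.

Haplodiploid full sisters inherit their father's entire haploid genome identically (contributing 1/2) and on average half of their mother's contribution (1/2 · 1/2 = 1/4); r = 1/2 + 1/4 = 3/4.

0.75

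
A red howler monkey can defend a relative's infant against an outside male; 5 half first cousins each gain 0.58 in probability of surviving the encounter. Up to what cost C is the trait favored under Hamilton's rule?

r to a half first cousin = 0.0625 (half first cousins share one grandparent — one path of length 4: r = (1/2)^4 = 1/16).
Hamilton's rule: n·r·B > C, so the trait is favored while C < n·r·B = 5·0.0625·0.58 = 0.18125.

0.18125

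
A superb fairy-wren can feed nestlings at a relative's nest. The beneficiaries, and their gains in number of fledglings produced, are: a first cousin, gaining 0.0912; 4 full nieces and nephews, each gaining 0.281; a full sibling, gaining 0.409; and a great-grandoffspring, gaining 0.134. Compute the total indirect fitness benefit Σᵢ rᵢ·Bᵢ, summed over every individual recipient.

r to a first cousin = 0.125 (first cousins share one grandparent pair — two paths of length 4: r = 2·(1/2)^4 = 1/8).
r to a full niece or nephew = 1/4 (full aunt/uncle↔niece/nephew: two paths of length 3 through the shared grandparent pair: r = 2·(1/2)^3 = 1/4).
r to a full sibling = 0.5 (full sibs share both parents — two paths of length 2: r = 2·(1/2)^2 = 1/2).
r to a great-grandoffspring = 1/8 (three parent–offspring links: r = (1/2)^3 = 1/8).
Summing one r·B term per recipient: 1·0.125·0.0912 + 4·0.25·0.281 + 1·0.5·0.409 + 1·0.125·0.134 = 0.51365.

0.51365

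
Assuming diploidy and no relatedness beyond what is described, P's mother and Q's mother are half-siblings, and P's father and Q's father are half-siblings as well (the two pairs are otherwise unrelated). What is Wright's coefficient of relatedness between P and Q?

With two independent routes of shared ancestry, r is the sum of the two contributions.
P and Q are related in two ways: half first cousins through their mothers (r = 1/16) and half first cousins through their fathers (r = 1/16).
r = 1/16 + 1/16 = 1/8 = 0.125.

0.125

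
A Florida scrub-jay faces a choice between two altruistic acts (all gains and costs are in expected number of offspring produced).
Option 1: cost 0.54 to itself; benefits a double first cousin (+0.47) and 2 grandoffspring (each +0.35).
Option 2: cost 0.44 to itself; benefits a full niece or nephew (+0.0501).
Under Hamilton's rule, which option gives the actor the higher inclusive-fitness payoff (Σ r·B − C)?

Option 1

Option 1: r to a double first cousin = 0.25.
Option 1: r to a grandoffspring = 0.25.
Option 1: Σ r·B − C = (1·0.25·0.47 + 2·0.25·0.35) − 0.54 = -0.2475.
Option 2: r to a full niece or nephew = 0.25.
Option 2: Σ r·B − C = (1·0.25·0.0501) − 0.44 = -0.427475.
Option 1 has the higher net inclusive-fitness payoff.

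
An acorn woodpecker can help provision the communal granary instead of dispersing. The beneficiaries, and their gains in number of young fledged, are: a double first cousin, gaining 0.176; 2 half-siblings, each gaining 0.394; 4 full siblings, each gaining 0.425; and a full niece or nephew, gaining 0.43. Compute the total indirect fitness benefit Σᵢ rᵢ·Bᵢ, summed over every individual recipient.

r to a double first cousin = 1/4 (double first cousins share both grandparent pairs — four paths of length 4: r = 4·(1/2)^4 = 1/4).
r to a half-sibling = 0.25 (half-sibs share one parent — one path of length 2: r = (1/2)^2 = 1/4).
r to a full sibling = 1/2 (full sibs share both parents — two paths of length 2: r = 2·(1/2)^2 = 1/2).
r to a full niece or nephew = 1/4 (full aunt/uncle↔niece/nephew: two paths of length 3 through the shared grandparent pair: r = 2·(1/2)^3 = 1/4).
Summing one r·B term per recipient: 1·0.25·0.176 + 2·0.25·0.394 + 4·0.5·0.425 + 1·0.25·0.43 = 1.1985.

1.1985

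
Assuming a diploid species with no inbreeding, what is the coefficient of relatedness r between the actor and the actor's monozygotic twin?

Each parent–offspring link contributes a factor of 1/2, and independent paths through distinct common ancestors add.
Monozygotic twins share every allele identical by descent: r = 1.

1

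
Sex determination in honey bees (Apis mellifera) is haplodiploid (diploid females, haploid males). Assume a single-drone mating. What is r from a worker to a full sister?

Haplodiploid full sisters inherit their father's entire haploid genome identically (contributing 1/2) and on average half of their mother's contribution (1/2 · 1/2 = 1/4); r = 1/2 + 1/4 = 3/4.

0.75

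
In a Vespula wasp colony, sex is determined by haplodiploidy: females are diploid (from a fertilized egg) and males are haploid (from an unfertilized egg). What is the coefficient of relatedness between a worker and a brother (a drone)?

0.25

Her haploid brother carries none of their father's genes and a random half of their mother's genome; that half matches the maternal half of her own genome with probability 1/2: r = 1/2 · 1/2 = 1/4.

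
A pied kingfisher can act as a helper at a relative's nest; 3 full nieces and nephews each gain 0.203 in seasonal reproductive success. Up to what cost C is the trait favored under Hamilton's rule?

r to a full niece or nephew = 1/4 (full aunt/uncle↔niece/nephew: two paths of length 3 through the shared grandparent pair: r = 2·(1/2)^3 = 1/4).
Hamilton's rule: n·r·B > C, so the trait is favored while C < n·r·B = 3·0.25·0.203 = 0.15225.

0.15225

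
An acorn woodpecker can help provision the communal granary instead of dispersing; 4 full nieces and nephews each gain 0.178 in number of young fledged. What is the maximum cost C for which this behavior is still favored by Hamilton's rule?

0.178

r to a full niece or nephew = 0.25 (full aunt/uncle↔niece/nephew: two paths of length 3 through the shared grandparent pair: r = 2·(1/2)^3 = 1/4).
Hamilton's rule: n·r·B > C, so the trait is favored while C < n·r·B = 4·0.25·0.178 = 0.178.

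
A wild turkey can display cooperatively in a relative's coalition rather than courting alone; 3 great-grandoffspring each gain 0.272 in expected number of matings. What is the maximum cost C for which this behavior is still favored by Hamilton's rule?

r to a great-grandoffspring = 0.125 (three parent–offspring links: r = (1/2)^3 = 1/8).
Hamilton's rule: n·r·B > C, so the trait is favored while C < n·r·B = 3·0.125·0.272 = 0.102.

0.102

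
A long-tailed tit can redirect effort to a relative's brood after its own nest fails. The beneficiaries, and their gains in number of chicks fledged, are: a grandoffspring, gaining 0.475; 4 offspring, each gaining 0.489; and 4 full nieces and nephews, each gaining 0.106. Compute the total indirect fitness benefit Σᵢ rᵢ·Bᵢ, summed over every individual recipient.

1.20275

r to a grandoffspring = 1/4 (two parent–offspring links: r = (1/2)^2 = 1/4).
r to an offspring = 0.5 (one parent–offspring link: r = (1/2)^1 = 1/2).
r to a full niece or nephew = 0.25 (full aunt/uncle↔niece/nephew: two paths of length 3 through the shared grandparent pair: r = 2·(1/2)^3 = 1/4).
Summing one r·B term per recipient: 1·0.25·0.475 + 4·0.5·0.489 + 4·0.25·0.106 = 1.20275.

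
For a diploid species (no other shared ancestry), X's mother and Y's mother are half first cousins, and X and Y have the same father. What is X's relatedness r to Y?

Independent pedigree routes through distinct common ancestors add.
X and Y are related in two ways: half second cousins through their mothers (r = 1/64) and half-sibs through their shared father (r = 1/4).
r = 1/64 + 1/4 = 0.265625.

0.265625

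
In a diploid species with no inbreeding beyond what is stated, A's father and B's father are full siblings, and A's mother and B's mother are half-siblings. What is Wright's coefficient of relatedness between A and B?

Independent pedigree routes through distinct common ancestors add.
A and B are related in two ways: first cousins through their fathers (r = 1/8) and half first cousins through their mothers (r = 1/16).
r = 1/8 + 1/16 = 3/16 = 0.1875.

0.1875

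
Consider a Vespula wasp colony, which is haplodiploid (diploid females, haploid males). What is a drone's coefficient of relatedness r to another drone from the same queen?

Haploid brothers each carry a random half of the queen's diploid genome, so on average they share half: r = 1/2.

0.5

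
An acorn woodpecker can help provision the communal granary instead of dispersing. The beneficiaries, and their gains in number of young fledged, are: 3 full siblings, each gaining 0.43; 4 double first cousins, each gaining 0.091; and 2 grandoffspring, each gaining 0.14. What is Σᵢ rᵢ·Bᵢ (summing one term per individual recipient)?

0.806

r to a full sibling = 1/2 (full sibs share both parents — two paths of length 2: r = 2·(1/2)^2 = 1/2).
r to a double first cousin = 0.25 (double first cousins share both grandparent pairs — four paths of length 4: r = 4·(1/2)^4 = 1/4).
r to a grandoffspring = 1/4 (two parent–offspring links: r = (1/2)^2 = 1/4).
Summing one r·B term per recipient: 3·0.5·0.43 + 4·0.25·0.091 + 2·0.25·0.14 = 0.806.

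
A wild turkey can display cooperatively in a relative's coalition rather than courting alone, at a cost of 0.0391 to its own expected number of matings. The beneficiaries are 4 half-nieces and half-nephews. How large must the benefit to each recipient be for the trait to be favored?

0.0782

r to a half-niece or half-nephew = 0.125 (half-aunt/uncle↔niece/nephew: one path of length 3: r = (1/2)^3 = 1/8).
Hamilton's rule with n recipients of equal r: n·r·B > C, so B > C/(n·r) = 0.0391/(4·0.125) = 0.0782.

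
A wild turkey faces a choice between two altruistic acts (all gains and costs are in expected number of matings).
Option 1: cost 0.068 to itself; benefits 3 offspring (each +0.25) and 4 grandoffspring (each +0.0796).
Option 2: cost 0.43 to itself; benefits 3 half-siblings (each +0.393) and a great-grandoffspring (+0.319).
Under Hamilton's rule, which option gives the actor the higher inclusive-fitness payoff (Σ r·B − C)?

Option 1

Option 1: r to an offspring = 0.5.
Option 1: r to a grandoffspring = 0.25.
Option 1: Σ r·B − C = (3·0.5·0.25 + 4·0.25·0.0796) − 0.068 = 0.3866.
Option 2: r to a half-sibling = 0.25.
Option 2: r to a great-grandoffspring = 0.125.
Option 2: Σ r·B − C = (3·0.25·0.393 + 1·0.125·0.319) − 0.43 = -0.095375.
Option 1 has the higher net inclusive-fitness payoff.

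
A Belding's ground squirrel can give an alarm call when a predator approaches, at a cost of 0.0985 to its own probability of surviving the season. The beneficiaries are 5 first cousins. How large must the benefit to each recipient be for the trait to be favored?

r to a first cousin = 0.125 (first cousins share one grandparent pair — two paths of length 4: r = 2·(1/2)^4 = 1/8).
Hamilton's rule with n recipients of equal r: n·r·B > C, so B > C/(n·r) = 0.0985/(5·0.125) = 0.1576.

0.1576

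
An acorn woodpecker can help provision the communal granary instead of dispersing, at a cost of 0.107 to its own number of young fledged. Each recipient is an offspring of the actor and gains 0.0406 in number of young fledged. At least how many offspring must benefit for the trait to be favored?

r to an offspring = 1/2 (one parent–offspring link: r = (1/2)^1 = 1/2).
Hamilton's rule: n·r·B > C  ⇒  n > C/(r·B) = 0.107/(0.5·0.0406) = 5.271.
The smallest integer exceeding 5.271 is 6.

6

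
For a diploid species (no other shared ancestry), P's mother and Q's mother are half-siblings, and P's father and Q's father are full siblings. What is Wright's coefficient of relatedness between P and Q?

0.1875

Independent pedigree routes through distinct common ancestors add.
P and Q are related in two ways: half first cousins through their mothers (r = 1/16) and first cousins through their fathers (r = 1/8).
r = 1/16 + 1/8 = 0.1875.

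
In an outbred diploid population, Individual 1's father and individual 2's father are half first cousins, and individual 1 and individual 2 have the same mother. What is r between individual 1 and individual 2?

Independent pedigree routes through distinct common ancestors add.
Individual 1 and individual 2 are related in two ways: half second cousins through their fathers (r = 1/64) and half-sibs through their shared mother (r = 1/4).
r = 1/64 + 1/4 = 17/64 = 0.265625.

0.265625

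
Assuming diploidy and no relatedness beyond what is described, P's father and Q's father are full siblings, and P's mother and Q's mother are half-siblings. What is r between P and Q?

Wright's path rule: contributions from independent ancestry routes add.
P and Q are related in two ways: first cousins through their fathers (r = 1/8) and half first cousins through their mothers (r = 1/16).
r = 1/8 + 1/16 = 0.1875.

0.1875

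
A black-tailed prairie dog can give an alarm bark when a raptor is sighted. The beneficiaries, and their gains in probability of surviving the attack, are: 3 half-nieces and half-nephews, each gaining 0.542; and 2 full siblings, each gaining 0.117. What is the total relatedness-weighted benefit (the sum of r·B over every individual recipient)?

r to a half-niece or half-nephew = 1/8 (half-aunt/uncle↔niece/nephew: one path of length 3: r = (1/2)^3 = 1/8).
r to a full sibling = 1/2 (full sibs share both parents — two paths of length 2: r = 2·(1/2)^2 = 1/2).
Summing one r·B term per recipient: 3·0.125·0.542 + 2·0.5·0.117 = 0.32025.

0.32025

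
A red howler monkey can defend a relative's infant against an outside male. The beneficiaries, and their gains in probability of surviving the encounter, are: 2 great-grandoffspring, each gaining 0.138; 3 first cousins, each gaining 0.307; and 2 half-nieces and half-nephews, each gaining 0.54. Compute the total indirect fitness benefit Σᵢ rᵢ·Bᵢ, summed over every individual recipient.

0.284625

r to a great-grandoffspring = 0.125 (three parent–offspring links: r = (1/2)^3 = 1/8).
r to a first cousin = 1/8 (first cousins share one grandparent pair — two paths of length 4: r = 2·(1/2)^4 = 1/8).
r to a half-niece or half-nephew = 0.125 (half-aunt/uncle↔niece/nephew: one path of length 3: r = (1/2)^3 = 1/8).
Summing one r·B term per recipient: 2·0.125·0.138 + 3·0.125·0.307 + 2·0.125·0.54 = 0.284625.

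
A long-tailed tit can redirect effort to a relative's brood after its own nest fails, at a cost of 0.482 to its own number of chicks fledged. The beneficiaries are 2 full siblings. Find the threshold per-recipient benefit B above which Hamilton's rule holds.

0.482

r to a full sibling = 0.5 (full sibs share both parents — two paths of length 2: r = 2·(1/2)^2 = 1/2).
Hamilton's rule with n recipients of equal r: n·r·B > C, so B > C/(n·r) = 0.482/(2·0.5) = 0.482.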